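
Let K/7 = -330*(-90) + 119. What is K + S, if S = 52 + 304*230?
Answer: 278705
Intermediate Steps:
S = 69972 (S = 52 + 69920 = 69972)
K = 208733 (K = 7*(-330*(-90) + 119) = 7*(29700 + 119) = 7*29819 = 208733)
K + S = 208733 + 69972 = 278705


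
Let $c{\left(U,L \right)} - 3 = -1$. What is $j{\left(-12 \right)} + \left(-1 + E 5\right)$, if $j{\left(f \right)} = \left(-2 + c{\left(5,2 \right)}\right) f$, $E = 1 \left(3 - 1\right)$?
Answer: $9$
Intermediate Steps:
$E = 2$ ($E = 1 \cdot 2 = 2$)
$c{\left(U,L \right)} = 2$ ($c{\left(U,L \right)} = 3 - 1 = 2$)
$j{\left(f \right)} = 0$ ($j{\left(f \right)} = \left(-2 + 2\right) f = 0 f = 0$)
$j{\left(-12 \right)} + \left(-1 + E 5\right) = 0 + \left(-1 + 2 \cdot 5\right) = 0 + \left(-1 + 10\right) = 0 + 9 = 9$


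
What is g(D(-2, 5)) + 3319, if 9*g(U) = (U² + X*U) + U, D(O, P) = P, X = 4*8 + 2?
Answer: 30071/9 ≈ 3341.2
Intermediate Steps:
X = 34 (X = 32 + 2 = 34)
g(U) = U²/9 + 35*U/9 (g(U) = ((U² + 34*U) + U)/9 = (U² + 35*U)/9 = U²/9 + 35*U/9)
g(D(-2, 5)) + 3319 = (⅑)*5*(35 + 5) + 3319 = (⅑)*5*40 + 3319 = 200/9 + 3319 = 30071/9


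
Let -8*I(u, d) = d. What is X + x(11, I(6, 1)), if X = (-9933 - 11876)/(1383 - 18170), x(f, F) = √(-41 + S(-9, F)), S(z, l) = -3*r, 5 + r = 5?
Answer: 21809/16787 + I*√41 ≈ 1.2992 + 6.4031*I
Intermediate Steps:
r = 0 (r = -5 + 5 = 0)
S(z, l) = 0 (S(z, l) = -3*0 = 0)
I(u, d) = -d/8
x(f, F) = I*√41 (x(f, F) = √(-41 + 0) = √(-41) = I*√41)
X = 21809/16787 (X = -21809/(-16787) = -21809*(-1/16787) = 21809/16787 ≈ 1.2992)
X + x(11, I(6, 1)) = 21809/16787 + I*√41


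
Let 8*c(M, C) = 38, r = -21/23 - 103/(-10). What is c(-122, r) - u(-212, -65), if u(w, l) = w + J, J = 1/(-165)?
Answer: 143059/660 ≈ 216.76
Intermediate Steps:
r = 2159/230 (r = -21*1/23 - 103*(-1/10) = -21/23 + 103/10 = 2159/230 ≈ 9.3870)
c(M, C) = 19/4 (c(M, C) = (1/8)*38 = 19/4)
J = -1/165 ≈ -0.0060606
u(w, l) = -1/165 + w (u(w, l) = w - 1/165 = -1/165 + w)
c(-122, r) - u(-212, -65) = 19/4 - (-1/165 - 212) = 19/4 - 1*(-34981/165) = 19/4 + 34981/165 = 143059/660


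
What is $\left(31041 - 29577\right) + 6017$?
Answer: $7481$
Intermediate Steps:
$\left(31041 - 29577\right) + 6017 = 1464 + 6017 = 7481$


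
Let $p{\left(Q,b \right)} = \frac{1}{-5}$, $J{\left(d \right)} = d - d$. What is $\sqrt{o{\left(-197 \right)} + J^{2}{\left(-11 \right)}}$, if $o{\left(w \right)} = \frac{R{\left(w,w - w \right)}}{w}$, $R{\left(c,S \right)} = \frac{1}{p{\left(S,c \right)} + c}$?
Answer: $\frac{\sqrt{971210}}{194242} \approx 0.0050736$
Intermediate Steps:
$J{\left(d \right)} = 0$
$p{\left(Q,b \right)} = - \frac{1}{5}$
$R{\left(c,S \right)} = \frac{1}{- \frac{1}{5} + c}$
$o{\left(w \right)} = \frac{5}{w \left(-1 + 5 w\right)}$ ($o{\left(w \right)} = \frac{5 \frac{1}{-1 + 5 w}}{w} = \frac{5}{w \left(-1 + 5 w\right)}$)
$\sqrt{o{\left(-197 \right)} + J^{2}{\left(-11 \right)}} = \sqrt{\frac{5}{\left(-197\right) \left(-1 + 5 \left(-197\right)\right)} + 0^{2}} = \sqrt{5 \left(- \frac{1}{197}\right) \frac{1}{-1 - 985} + 0} = \sqrt{5 \left(- \frac{1}{197}\right) \frac{1}{-986} + 0} = \sqrt{5 \left(- \frac{1}{197}\right) \left(- \frac{1}{986}\right) + 0} = \sqrt{\frac{5}{194242} + 0} = \sqrt{\frac{5}{194242}} = \frac{\sqrt{971210}}{194242}$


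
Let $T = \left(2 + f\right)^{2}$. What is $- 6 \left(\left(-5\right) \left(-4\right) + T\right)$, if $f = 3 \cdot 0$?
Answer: $-144$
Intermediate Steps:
$f = 0$
$T = 4$ ($T = \left(2 + 0\right)^{2} = 2^{2} = 4$)
$- 6 \left(\left(-5\right) \left(-4\right) + T\right) = - 6 \left(\left(-5\right) \left(-4\right) + 4\right) = - 6 \left(20 + 4\right) = \left(-6\right) 24 = -144$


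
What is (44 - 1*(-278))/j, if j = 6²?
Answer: 161/18 ≈ 8.9444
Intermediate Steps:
j = 36
(44 - 1*(-278))/j = (44 - 1*(-278))/36 = (44 + 278)*(1/36) = 322*(1/36) = 161/18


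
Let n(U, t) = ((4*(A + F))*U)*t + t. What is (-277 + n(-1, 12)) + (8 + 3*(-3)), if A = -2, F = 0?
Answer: -170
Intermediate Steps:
n(U, t) = t - 8*U*t (n(U, t) = ((4*(-2 + 0))*U)*t + t = ((4*(-2))*U)*t + t = (-8*U)*t + t = -8*U*t + t = t - 8*U*t)
(-277 + n(-1, 12)) + (8 + 3*(-3)) = (-277 + 12*(1 - 8*(-1))) + (8 + 3*(-3)) = (-277 + 12*(1 + 8)) + (8 - 9) = (-277 + 12*9) - 1 = (-277 + 108) - 1 = -169 - 1 = -170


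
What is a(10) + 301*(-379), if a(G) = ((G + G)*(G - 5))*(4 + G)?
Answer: -112679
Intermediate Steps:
a(G) = 2*G*(-5 + G)*(4 + G) (a(G) = ((2*G)*(-5 + G))*(4 + G) = (2*G*(-5 + G))*(4 + G) = 2*G*(-5 + G)*(4 + G))
a(10) + 301*(-379) = 2*10*(-20 + 10² - 1*10) + 301*(-379) = 2*10*(-20 + 100 - 10) - 114079 = 2*10*70 - 114079 = 1400 - 114079 = -112679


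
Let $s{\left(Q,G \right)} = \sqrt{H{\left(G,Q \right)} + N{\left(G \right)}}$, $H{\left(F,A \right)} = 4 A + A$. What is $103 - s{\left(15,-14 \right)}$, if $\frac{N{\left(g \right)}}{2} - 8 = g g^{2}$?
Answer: $103 - i \sqrt{5397} \approx 103.0 - 73.464 i$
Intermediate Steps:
$H{\left(F,A \right)} = 5 A$
$N{\left(g \right)} = 16 + 2 g^{3}$ ($N{\left(g \right)} = 16 + 2 g g^{2} = 16 + 2 g^{3}$)
$s{\left(Q,G \right)} = \sqrt{16 + 2 G^{3} + 5 Q}$ ($s{\left(Q,G \right)} = \sqrt{5 Q + \left(16 + 2 G^{3}\right)} = \sqrt{16 + 2 G^{3} + 5 Q}$)
$103 - s{\left(15,-14 \right)} = 103 - \sqrt{16 + 2 \left(-14\right)^{3} + 5 \cdot 15} = 103 - \sqrt{16 + 2 \left(-2744\right) + 75} = 103 - \sqrt{16 - 5488 + 75} = 103 - \sqrt{-5397} = 103 - i \sqrt{5397}$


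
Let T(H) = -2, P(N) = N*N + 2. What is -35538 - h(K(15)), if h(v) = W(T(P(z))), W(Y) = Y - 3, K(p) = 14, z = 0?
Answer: -35533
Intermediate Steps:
P(N) = 2 + N**2 (P(N) = N**2 + 2 = 2 + N**2)
W(Y) = -3 + Y
h(v) = -5 (h(v) = -3 - 2 = -5)
-35538 - h(K(15)) = -35538 - 1*(-5) = -35538 + 5 = -35533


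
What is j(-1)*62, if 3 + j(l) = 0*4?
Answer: -186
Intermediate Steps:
j(l) = -3 (j(l) = -3 + 0*4 = -3 + 0 = -3)
j(-1)*62 = -3*62 = -186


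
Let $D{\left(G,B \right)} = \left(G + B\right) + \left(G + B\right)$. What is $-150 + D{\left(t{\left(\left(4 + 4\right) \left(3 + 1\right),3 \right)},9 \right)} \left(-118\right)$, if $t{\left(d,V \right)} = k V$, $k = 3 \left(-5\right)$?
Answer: $8346$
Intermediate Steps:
$k = -15$
$t{\left(d,V \right)} = - 15 V$
$D{\left(G,B \right)} = 2 B + 2 G$ ($D{\left(G,B \right)} = \left(B + G\right) + \left(B + G\right) = 2 B + 2 G$)
$-150 + D{\left(t{\left(\left(4 + 4\right) \left(3 + 1\right),3 \right)},9 \right)} \left(-118\right) = -150 + \left(2 \cdot 9 + 2 \left(\left(-15\right) 3\right)\right) \left(-118\right) = -150 + \left(18 + 2 \left(-45\right)\right) \left(-118\right) = -150 + \left(18 - 90\right) \left(-118\right) = -150 - -8496 = -150 + 8496 = 8346$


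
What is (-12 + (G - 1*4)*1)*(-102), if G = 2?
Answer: 1428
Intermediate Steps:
(-12 + (G - 1*4)*1)*(-102) = (-12 + (2 - 1*4)*1)*(-102) = (-12 + (2 - 4)*1)*(-102) = (-12 - 2*1)*(-102) = (-12 - 2)*(-102) = -14*(-102) = 1428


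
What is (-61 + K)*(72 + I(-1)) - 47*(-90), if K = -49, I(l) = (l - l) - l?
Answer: -3800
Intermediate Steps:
I(l) = -l (I(l) = 0 - l = -l)
(-61 + K)*(72 + I(-1)) - 47*(-90) = (-61 - 49)*(72 - 1*(-1)) - 47*(-90) = -110*(72 + 1) + 4230 = -110*73 + 4230 = -8030 + 4230 = -3800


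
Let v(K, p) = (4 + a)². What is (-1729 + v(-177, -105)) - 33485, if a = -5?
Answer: -35213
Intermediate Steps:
v(K, p) = 1 (v(K, p) = (4 - 5)² = (-1)² = 1)
(-1729 + v(-177, -105)) - 33485 = (-1729 + 1) - 33485 = -1728 - 33485 = -35213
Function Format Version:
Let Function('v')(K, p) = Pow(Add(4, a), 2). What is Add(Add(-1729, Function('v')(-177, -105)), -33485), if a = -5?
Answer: -35213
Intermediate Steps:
Function('v')(K, p) = 1 (Function('v')(K, p) = Pow(Add(4, -5), 2) = Pow(-1, 2) = 1)
Add(Add(-1729, Function('v')(-177, -105)), -33485) = Add(Add(-1729, 1), -33485) = Add(-1728, -33485) = -35213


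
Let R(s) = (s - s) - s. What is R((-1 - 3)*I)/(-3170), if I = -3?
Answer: 6/1585 ≈ 0.0037855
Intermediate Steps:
R(s) = -s (R(s) = 0 - s = -s)
R((-1 - 3)*I)/(-3170) = -(-1 - 3)*(-3)/(-3170) = -(-4)*(-3)*(-1/3170) = -1*12*(-1/3170) = -12*(-1/3170) = 6/1585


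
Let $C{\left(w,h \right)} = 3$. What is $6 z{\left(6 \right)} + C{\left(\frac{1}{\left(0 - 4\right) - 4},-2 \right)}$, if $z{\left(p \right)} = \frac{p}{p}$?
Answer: $9$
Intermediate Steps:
$z{\left(p \right)} = 1$
$6 z{\left(6 \right)} + C{\left(\frac{1}{\left(0 - 4\right) - 4},-2 \right)} = 6 \cdot 1 + 3 = 6 + 3 = 9$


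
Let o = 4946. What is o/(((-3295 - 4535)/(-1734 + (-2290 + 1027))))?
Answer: 274503/145 ≈ 1893.1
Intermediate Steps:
o/(((-3295 - 4535)/(-1734 + (-2290 + 1027)))) = 4946/(((-3295 - 4535)/(-1734 + (-2290 + 1027)))) = 4946/((-7830/(-1734 - 1263))) = 4946/((-7830/(-2997))) = 4946/((-7830*(-1/2997))) = 4946/(290/111) = 4946*(111/290) = 274503/145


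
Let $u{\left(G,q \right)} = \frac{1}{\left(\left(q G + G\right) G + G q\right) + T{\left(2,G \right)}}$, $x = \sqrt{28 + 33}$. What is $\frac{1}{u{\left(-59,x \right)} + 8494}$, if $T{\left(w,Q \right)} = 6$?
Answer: $\frac{5964112678283}{50659173059717223} - \frac{3422 \sqrt{61}}{50659173059717223} \approx 0.00011773$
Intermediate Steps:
$x = \sqrt{61} \approx 7.8102$
$u{\left(G,q \right)} = \frac{1}{6 + G q + G \left(G + G q\right)}$ ($u{\left(G,q \right)} = \frac{1}{\left(\left(q G + G\right) G + G q\right) + 6} = \frac{1}{\left(\left(G q + G\right) G + G q\right) + 6} = \frac{1}{\left(\left(G + G q\right) G + G q\right) + 6} = \frac{1}{\left(G \left(G + G q\right) + G q\right) + 6} = \frac{1}{\left(G q + G \left(G + G q\right)\right) + 6} = \frac{1}{6 + G q + G \left(G + G q\right)}$)
$\frac{1}{u{\left(-59,x \right)} + 8494} = \frac{1}{\frac{1}{6 + \left(-59\right)^{2} - 59 \sqrt{61} + \sqrt{61} \left(-59\right)^{2}} + 8494} = \frac{1}{\frac{1}{6 + 3481 - 59 \sqrt{61} + \sqrt{61} \cdot 3481} + 8494} = \frac{1}{\frac{1}{6 + 3481 - 59 \sqrt{61} + 3481 \sqrt{61}} + 8494} = \frac{1}{\frac{1}{3487 + 3422 \sqrt{61}} + 8494} = \frac{1}{8494 + \frac{1}{3487 + 3422 \sqrt{61}}}$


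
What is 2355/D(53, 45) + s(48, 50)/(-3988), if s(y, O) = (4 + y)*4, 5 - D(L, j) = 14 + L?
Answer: -2351159/61814 ≈ -38.036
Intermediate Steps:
D(L, j) = -9 - L (D(L, j) = 5 - (14 + L) = 5 + (-14 - L) = -9 - L)
s(y, O) = 16 + 4*y
2355/D(53, 45) + s(48, 50)/(-3988) = 2355/(-9 - 1*53) + (16 + 4*48)/(-3988) = 2355/(-9 - 53) + (16 + 192)*(-1/3988) = 2355/(-62) + 208*(-1/3988) = 2355*(-1/62) - 52/997 = -2355/62 - 52/997 = -2351159/61814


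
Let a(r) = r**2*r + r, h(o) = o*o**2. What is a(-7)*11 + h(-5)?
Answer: -3975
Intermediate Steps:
h(o) = o**3
a(r) = r + r**3 (a(r) = r**3 + r = r + r**3)
a(-7)*11 + h(-5) = (-7 + (-7)**3)*11 + (-5)**3 = (-7 - 343)*11 - 125 = -350*11 - 125 = -3850 - 125 = -3975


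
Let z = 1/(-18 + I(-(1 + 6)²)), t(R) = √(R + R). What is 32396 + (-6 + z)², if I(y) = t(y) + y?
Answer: (30421300*√2 + 142409717*I)/(938*√2 + 4391*I) ≈ 32432.0 + 0.025955*I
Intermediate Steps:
t(R) = √2*√R (t(R) = √(2*R) = √2*√R)
I(y) = y + √2*√y (I(y) = √2*√y + y = y + √2*√y)
z = 1/(-67 + 7*I*√2) (z = 1/(-18 + (-(1 + 6)² + √2*√(-(1 + 6)²))) = 1/(-18 + (-1*7² + √2*√(-1*7²))) = 1/(-18 + (-1*49 + √2*√(-1*49))) = 1/(-18 + (-49 + √2*√(-49))) = 1/(-18 + (-49 + √2*(7*I))) = 1/(-18 + (-49 + 7*I*√2)) = 1/(-67 + 7*I*√2) ≈ -0.014606 - 0.0021582*I)
32396 + (-6 + z)² = 32396 + (-6 + (-67/4587 - 7*I*√2/4587))² = 32396 + (-27589/4587 - 7*I*√2/4587)²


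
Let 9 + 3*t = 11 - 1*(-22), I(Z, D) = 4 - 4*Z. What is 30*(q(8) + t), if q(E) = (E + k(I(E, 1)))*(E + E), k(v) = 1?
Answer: 4560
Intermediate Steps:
t = 8 (t = -3 + (11 - 1*(-22))/3 = -3 + (11 + 22)/3 = -3 + (⅓)*33 = -3 + 11 = 8)
q(E) = 2*E*(1 + E) (q(E) = (E + 1)*(E + E) = (1 + E)*(2*E) = 2*E*(1 + E))
30*(q(8) + t) = 30*(2*8*(1 + 8) + 8) = 30*(2*8*9 + 8) = 30*(144 + 8) = 30*152 = 4560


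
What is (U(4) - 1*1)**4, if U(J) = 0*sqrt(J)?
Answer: 1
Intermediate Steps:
U(J) = 0
(U(4) - 1*1)**4 = (0 - 1*1)**4 = (0 - 1)**4 = (-1)**4 = 1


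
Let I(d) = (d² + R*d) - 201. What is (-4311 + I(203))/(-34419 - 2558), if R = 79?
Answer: -52734/36977 ≈ -1.4261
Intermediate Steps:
I(d) = -201 + d² + 79*d (I(d) = (d² + 79*d) - 201 = -201 + d² + 79*d)
(-4311 + I(203))/(-34419 - 2558) = (-4311 + (-201 + 203² + 79*203))/(-34419 - 2558) = (-4311 + (-201 + 41209 + 16037))/(-36977) = (-4311 + 57045)*(-1/36977) = 52734*(-1/36977) = -52734/36977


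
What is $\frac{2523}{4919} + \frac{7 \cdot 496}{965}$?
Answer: $\frac{19513463}{4746835} \approx 4.1108$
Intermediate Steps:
$\frac{2523}{4919} + \frac{7 \cdot 496}{965} = 2523 \cdot \frac{1}{4919} + 3472 \cdot \frac{1}{965} = \frac{2523}{4919} + \frac{3472}{965} = \frac{19513463}{4746835}$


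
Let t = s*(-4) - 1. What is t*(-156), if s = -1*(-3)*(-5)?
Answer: -9204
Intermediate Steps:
s = -15 (s = 3*(-5) = -15)
t = 59 (t = -15*(-4) - 1 = 60 - 1 = 59)
t*(-156) = 59*(-156) = -9204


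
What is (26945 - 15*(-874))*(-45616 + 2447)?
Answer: -1729134295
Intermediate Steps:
(26945 - 15*(-874))*(-45616 + 2447) = (26945 + 13110)*(-43169) = 40055*(-43169) = -1729134295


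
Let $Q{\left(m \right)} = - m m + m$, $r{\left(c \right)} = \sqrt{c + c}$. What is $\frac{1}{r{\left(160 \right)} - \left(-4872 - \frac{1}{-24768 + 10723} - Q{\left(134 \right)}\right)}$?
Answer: $- \frac{2554543237795}{33081271987480001} - \frac{1578096200 \sqrt{5}}{33081271987480001} \approx -7.7327 \cdot 10^{-5}$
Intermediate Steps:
$r{\left(c \right)} = \sqrt{2} \sqrt{c}$ ($r{\left(c \right)} = \sqrt{2 c} = \sqrt{2} \sqrt{c}$)
$Q{\left(m \right)} = m - m^{2}$ ($Q{\left(m \right)} = - m^{2} + m = m - m^{2}$)
$\frac{1}{r{\left(160 \right)} - \left(-4872 - \frac{1}{-24768 + 10723} - Q{\left(134 \right)}\right)} = \frac{1}{\sqrt{2} \sqrt{160} - \left(-4872 - \frac{1}{-24768 + 10723} - 134 \left(1 - 134\right)\right)} = \frac{1}{\sqrt{2} \cdot 4 \sqrt{10} + \left(\left(\frac{1}{-14045} + 134 \left(1 - 134\right)\right) + 4872\right)} = \frac{1}{8 \sqrt{5} + \left(\left(- \frac{1}{14045} + 134 \left(-133\right)\right) + 4872\right)} = \frac{1}{8 \sqrt{5} + \left(\left(- \frac{1}{14045} - 17822\right) + 4872\right)} = \frac{1}{8 \sqrt{5} + \left(- \frac{250309991}{14045} + 4872\right)} = \frac{1}{8 \sqrt{5} - \frac{181882751}{14045}} = \frac{1}{- \frac{181882751}{14045} + 8 \sqrt{5}}$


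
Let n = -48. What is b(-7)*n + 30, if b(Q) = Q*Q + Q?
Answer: -1986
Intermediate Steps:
b(Q) = Q + Q² (b(Q) = Q² + Q = Q + Q²)
b(-7)*n + 30 = -7*(1 - 7)*(-48) + 30 = -7*(-6)*(-48) + 30 = 42*(-48) + 30 = -2016 + 30 = -1986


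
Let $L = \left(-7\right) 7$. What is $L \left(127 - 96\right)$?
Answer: $-1519$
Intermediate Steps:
$L = -49$
$L \left(127 - 96\right) = - 49 \left(127 - 96\right) = \left(-49\right) 31 = -1519$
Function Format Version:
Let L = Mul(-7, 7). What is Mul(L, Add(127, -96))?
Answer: -1519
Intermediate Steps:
L = -49
Mul(L, Add(127, -96)) = Mul(-49, Add(127, -96)) = Mul(-49, 31) = -1519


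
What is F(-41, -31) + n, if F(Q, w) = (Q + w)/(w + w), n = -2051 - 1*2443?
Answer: -139278/31 ≈ -4492.8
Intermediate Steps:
n = -4494 (n = -2051 - 2443 = -4494)
F(Q, w) = (Q + w)/(2*w) (F(Q, w) = (Q + w)/((2*w)) = (Q + w)*(1/(2*w)) = (Q + w)/(2*w))
F(-41, -31) + n = (1/2)*(-41 - 31)/(-31) - 4494 = (1/2)*(-1/31)*(-72) - 4494 = 36/31 - 4494 = -139278/31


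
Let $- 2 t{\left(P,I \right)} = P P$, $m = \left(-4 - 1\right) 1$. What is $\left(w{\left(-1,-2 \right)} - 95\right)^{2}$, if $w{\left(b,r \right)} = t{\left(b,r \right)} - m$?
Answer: $\frac{32761}{4} \approx 8190.3$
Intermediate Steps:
$m = -5$ ($m = \left(-5\right) 1 = -5$)
$t{\left(P,I \right)} = - \frac{P^{2}}{2}$ ($t{\left(P,I \right)} = - \frac{P P}{2} = - \frac{P^{2}}{2}$)
$w{\left(b,r \right)} = 5 - \frac{b^{2}}{2}$ ($w{\left(b,r \right)} = - \frac{b^{2}}{2} - -5 = - \frac{b^{2}}{2} + 5 = 5 - \frac{b^{2}}{2}$)
$\left(w{\left(-1,-2 \right)} - 95\right)^{2} = \left(\left(5 - \frac{\left(-1\right)^{2}}{2}\right) - 95\right)^{2} = \left(\left(5 - \frac{1}{2}\right) - 95\right)^{2} = \left(\frac{9}{2} - 95\right)^{2} = \left(- \frac{181}{2}\right)^{2} = \frac{32761}{4}$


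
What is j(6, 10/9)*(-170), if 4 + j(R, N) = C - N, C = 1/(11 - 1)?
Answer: 7667/9 ≈ 851.89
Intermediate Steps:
C = 1/10 ≈ 0.10000
j(R, N) = -39/10 - N (j(R, N) = -4 + (1/10 - N) = -39/10 - N)
j(6, 10/9)*(-170) = (-39/10 - 10/9)*(-170) = -451/90*(-170) = 7667/9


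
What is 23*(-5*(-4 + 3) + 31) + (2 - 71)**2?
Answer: 5589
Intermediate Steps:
23*(-5*(-4 + 3) + 31) + (2 - 71)**2 = 23*(-5*(-1) + 31) + (-69)**2 = 23*(5 + 31) + 4761 = 23*36 + 4761 = 828 + 4761 = 5589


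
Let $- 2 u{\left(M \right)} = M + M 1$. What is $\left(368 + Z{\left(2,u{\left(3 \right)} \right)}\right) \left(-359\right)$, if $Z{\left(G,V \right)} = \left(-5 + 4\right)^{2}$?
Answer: $-132471$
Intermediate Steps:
$u{\left(M \right)} = - M$ ($u{\left(M \right)} = - \frac{M + M 1}{2} = - \frac{M + M}{2} = - \frac{2 M}{2} = - M$)
$Z{\left(G,V \right)} = 1$ ($Z{\left(G,V \right)} = \left(-1\right)^{2} = 1$)
$\left(368 + Z{\left(2,u{\left(3 \right)} \right)}\right) \left(-359\right) = \left(368 + 1\right) \left(-359\right) = 369 \left(-359\right) = -132471$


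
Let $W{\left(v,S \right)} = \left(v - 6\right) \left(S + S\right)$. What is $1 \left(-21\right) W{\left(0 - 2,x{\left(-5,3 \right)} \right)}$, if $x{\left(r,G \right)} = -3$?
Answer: $-1008$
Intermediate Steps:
$W{\left(v,S \right)} = 2 S \left(-6 + v\right)$ ($W{\left(v,S \right)} = \left(-6 + v\right) 2 S = 2 S \left(-6 + v\right)$)
$1 \left(-21\right) W{\left(0 - 2,x{\left(-5,3 \right)} \right)} = 1 \left(-21\right) 2 \left(-3\right) \left(-6 + \left(0 - 2\right)\right) = - 21 \cdot 2 \left(-3\right) \left(-6 + \left(0 - 2\right)\right) = - 21 \cdot 2 \left(-3\right) \left(-6 - 2\right) = - 21 \cdot 2 \left(-3\right) \left(-8\right) = \left(-21\right) 48 = -1008$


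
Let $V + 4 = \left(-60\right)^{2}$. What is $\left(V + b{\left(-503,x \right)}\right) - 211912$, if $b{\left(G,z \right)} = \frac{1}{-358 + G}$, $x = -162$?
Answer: $- \frac{179360077}{861} \approx -2.0832 \cdot 10^{5}$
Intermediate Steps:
$V = 3596$ ($V = -4 + \left(-60\right)^{2} = -4 + 3600 = 3596$)
$\left(V + b{\left(-503,x \right)}\right) - 211912 = \left(3596 + \frac{1}{-358 - 503}\right) - 211912 = \left(3596 + \frac{1}{-861}\right) - 211912 = \left(3596 - \frac{1}{861}\right) - 211912 = \frac{3096155}{861} - 211912 = - \frac{179360077}{861}$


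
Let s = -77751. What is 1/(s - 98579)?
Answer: -1/176330 ≈ -5.6712e-6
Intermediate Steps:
1/(s - 98579) = 1/(-77751 - 98579) = 1/(-176330) = -1/176330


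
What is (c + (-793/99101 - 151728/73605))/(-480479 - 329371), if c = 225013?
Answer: -91183543341004/328184023649125 ≈ -0.27784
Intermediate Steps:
(c + (-793/99101 - 151728/73605))/(-480479 - 329371) = (225013 + (-793/99101 - 151728/73605))/(-480479 - 329371) = (225013 + (-793*1/99101 - 151728*1/73605))/(-809850) = (225013 + (-793/99101 - 50576/24535))*(-1/809850) = (225013 - 5031588431/2431443035)*(-1/809850) = (547101260046024/2431443035)*(-1/809850) = -91183543341004/328184023649125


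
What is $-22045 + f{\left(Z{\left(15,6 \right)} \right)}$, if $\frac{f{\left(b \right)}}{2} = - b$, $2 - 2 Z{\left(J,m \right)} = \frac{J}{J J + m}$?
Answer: $- \frac{1697614}{77} \approx -22047.0$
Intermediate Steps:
$Z{\left(J,m \right)} = 1 - \frac{J}{2 \left(m + J^{2}\right)}$ ($Z{\left(J,m \right)} = 1 - \frac{J \frac{1}{J J + m}}{2} = 1 - \frac{J \frac{1}{J^{2} + m}}{2} = 1 - \frac{J \frac{1}{m + J^{2}}}{2} = 1 - \frac{J}{2 \left(m + J^{2}\right)}$)
$f{\left(b \right)} = - 2 b$ ($f{\left(b \right)} = 2 \left(- b\right) = - 2 b$)
$-22045 + f{\left(Z{\left(15,6 \right)} \right)} = -22045 - 2 \frac{6 + 15^{2} - \frac{15}{2}}{6 + 15^{2}} = -22045 - 2 \frac{6 + 225 - \frac{15}{2}}{6 + 225} = -22045 - 2 \cdot \frac{1}{231} \cdot \frac{447}{2} = -22045 - \frac{149}{77} = - \frac{1697614}{77}$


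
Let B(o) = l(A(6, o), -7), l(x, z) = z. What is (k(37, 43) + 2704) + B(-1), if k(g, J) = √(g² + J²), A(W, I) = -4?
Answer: 2697 + √3218 ≈ 2753.7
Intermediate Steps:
B(o) = -7
k(g, J) = √(J² + g²)
(k(37, 43) + 2704) + B(-1) = (√(43² + 37²) + 2704) - 7 = (√(1849 + 1369) + 2704) - 7 = (√3218 + 2704) - 7 = (2704 + √3218) - 7 = 2697 + √3218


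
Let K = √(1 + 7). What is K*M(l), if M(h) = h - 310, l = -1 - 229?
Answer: -1080*√2 ≈ -1527.4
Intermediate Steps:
K = 2*√2 (K = √8 = 2*√2 ≈ 2.8284)
l = -230
M(h) = -310 + h
K*M(l) = (2*√2)*(-310 - 230) = (2*√2)*(-540) = -1080*√2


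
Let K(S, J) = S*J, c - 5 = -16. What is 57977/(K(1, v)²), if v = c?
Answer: 57977/121 ≈ 479.15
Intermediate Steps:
c = -11 (c = 5 - 16 = -11)
v = -11
K(S, J) = J*S
57977/(K(1, v)²) = 57977/((-11*1)²) = 57977/((-11)²) = 57977/121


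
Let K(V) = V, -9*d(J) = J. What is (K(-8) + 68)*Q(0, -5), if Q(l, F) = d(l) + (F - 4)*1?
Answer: -540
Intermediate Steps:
d(J) = -J/9
Q(l, F) = -4 + F - l/9 (Q(l, F) = -l/9 + (F - 4)*1 = -l/9 + (-4 + F)*1 = -l/9 + (-4 + F) = -4 + F - l/9)
(K(-8) + 68)*Q(0, -5) = (-8 + 68)*(-4 - 5 - ⅑*0) = 60*(-4 - 5 + 0) = 60*(-9) = -540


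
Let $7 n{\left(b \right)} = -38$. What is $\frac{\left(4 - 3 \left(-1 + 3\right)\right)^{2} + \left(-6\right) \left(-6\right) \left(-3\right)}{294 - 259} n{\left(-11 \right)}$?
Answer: $\frac{3952}{245} \approx 16.131$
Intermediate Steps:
$n{\left(b \right)} = - \frac{38}{7}$ ($n{\left(b \right)} = \frac{1}{7} \left(-38\right) = - \frac{38}{7}$)
$\frac{\left(4 - 3 \left(-1 + 3\right)\right)^{2} + \left(-6\right) \left(-6\right) \left(-3\right)}{294 - 259} n{\left(-11 \right)} = \frac{\left(4 - 3 \left(-1 + 3\right)\right)^{2} + \left(-6\right) \left(-6\right) \left(-3\right)}{294 - 259} \left(- \frac{38}{7}\right) = \frac{\left(4 - 6\right)^{2} + 36 \left(-3\right)}{35} \left(- \frac{38}{7}\right) = \left(\left(4 - 6\right)^{2} - 108\right) \frac{1}{35} \left(- \frac{38}{7}\right) = \left(\left(-2\right)^{2} - 108\right) \frac{1}{35} \left(- \frac{38}{7}\right) = \left(4 - 108\right) \frac{1}{35} \left(- \frac{38}{7}\right) = \left(-104\right) \frac{1}{35} \left(- \frac{38}{7}\right) = \left(- \frac{104}{35}\right) \left(- \frac{38}{7}\right) = \frac{3952}{245}$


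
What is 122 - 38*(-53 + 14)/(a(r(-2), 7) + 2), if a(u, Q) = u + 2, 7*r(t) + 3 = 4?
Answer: 13912/29 ≈ 479.72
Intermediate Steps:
r(t) = ⅐ (r(t) = -3/7 + (⅐)*4 = -3/7 + 4/7 = ⅐)
a(u, Q) = 2 + u
122 - 38*(-53 + 14)/(a(r(-2), 7) + 2) = 122 - 38*(-53 + 14)/((2 + ⅐) + 2) = 122 - (-1482)/(15/7 + 2) = 122 - (-1482)/29/7 = 122 - (-1482)*7/29 = 122 - 38*(-273/29) = 122 + 10374/29 = 13912/29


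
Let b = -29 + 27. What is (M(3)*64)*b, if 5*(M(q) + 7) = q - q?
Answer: 896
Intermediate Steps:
M(q) = -7 (M(q) = -7 + (q - q)/5 = -7 + (⅕)*0 = -7 + 0 = -7)
b = -2
(M(3)*64)*b = -7*64*(-2) = -448*(-2) = 896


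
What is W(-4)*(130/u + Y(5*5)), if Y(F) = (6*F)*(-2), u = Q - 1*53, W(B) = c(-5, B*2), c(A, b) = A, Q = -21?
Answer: 55825/37 ≈ 1508.8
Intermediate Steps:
W(B) = -5
u = -74 (u = -21 - 1*53 = -21 - 53 = -74)
Y(F) = -12*F
W(-4)*(130/u + Y(5*5)) = -5*(130/(-74) - 60*5) = -5*(130*(-1/74) - 12*25) = -5*(-65/37 - 300) = -5*(-11165/37) = 55825/37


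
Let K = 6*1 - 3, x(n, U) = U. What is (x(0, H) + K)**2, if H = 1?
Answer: 16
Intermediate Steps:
K = 3 (K = 6 - 3 = 3)
(x(0, H) + K)**2 = (1 + 3)**2 = 4**2 = 16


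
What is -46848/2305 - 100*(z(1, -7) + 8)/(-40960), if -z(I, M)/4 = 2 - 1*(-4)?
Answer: -6008069/295040 ≈ -20.364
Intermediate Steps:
z(I, M) = -24 (z(I, M) = -4*(2 - 1*(-4)) = -4*(2 + 4) = -4*6 = -24)
-46848/2305 - 100*(z(1, -7) + 8)/(-40960) = -46848/2305 - 100*(-24 + 8)/(-40960) = -46848*1/2305 - 100*(-16)*(-1/40960) = -46848/2305 + 1600*(-1/40960) = -46848/2305 - 5/128 = -6008069/295040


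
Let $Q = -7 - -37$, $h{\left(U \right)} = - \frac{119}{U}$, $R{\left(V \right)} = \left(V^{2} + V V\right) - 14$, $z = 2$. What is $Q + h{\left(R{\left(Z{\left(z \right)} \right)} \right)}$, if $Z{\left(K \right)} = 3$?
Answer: $\frac{1}{4} \approx 0.25$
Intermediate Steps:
$R{\left(V \right)} = -14 + 2 V^{2}$ ($R{\left(V \right)} = \left(V^{2} + V^{2}\right) - 14 = 2 V^{2} - 14 = -14 + 2 V^{2}$)
$Q = 30$ ($Q = -7 + 37 = 30$)
$Q + h{\left(R{\left(Z{\left(z \right)} \right)} \right)} = 30 - \frac{119}{-14 + 2 \cdot 3^{2}} = 30 - \frac{119}{-14 + 2 \cdot 9} = 30 - \frac{119}{-14 + 18} = 30 - \frac{119}{4} = \frac{1}{4}$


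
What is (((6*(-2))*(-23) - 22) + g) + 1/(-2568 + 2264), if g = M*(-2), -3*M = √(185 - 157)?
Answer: 77215/304 + 4*√7/3 ≈ 257.52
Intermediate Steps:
M = -2*√7/3 (M = -√(185 - 157)/3 = -2*√7/3 ≈ -1.7638)
g = 4*√7/3 (g = -2*√7/3*(-2) = 4*√7/3 ≈ 3.5277)
(((6*(-2))*(-23) - 22) + g) + 1/(-2568 + 2264) = (((6*(-2))*(-23) - 22) + 4*√7/3) + 1/(-2568 + 2264) = ((-12*(-23) - 22) + 4*√7/3) + 1/(-304) = ((276 - 22) + 4*√7/3) - 1/304 = (254 + 4*√7/3) - 1/304 = 77215/304 + 4*√7/3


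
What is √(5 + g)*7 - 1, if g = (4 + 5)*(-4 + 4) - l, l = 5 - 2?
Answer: -1 + 7*√2 ≈ 8.8995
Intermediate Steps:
l = 3
g = -3 (g = (4 + 5)*(-4 + 4) - 1*3 = 9*0 - 3 = 0 - 3 = -3)
√(5 + g)*7 - 1 = √(5 - 3)*7 - 1 = √2*7 - 1 = 7*√2 - 1 = -1 + 7*√2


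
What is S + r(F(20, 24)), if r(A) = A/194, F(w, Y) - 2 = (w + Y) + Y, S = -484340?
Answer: -46980945/97 ≈ -4.8434e+5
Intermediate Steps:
F(w, Y) = 2 + w + 2*Y (F(w, Y) = 2 + ((w + Y) + Y) = 2 + ((Y + w) + Y) = 2 + (w + 2*Y) = 2 + w + 2*Y)
r(A) = A/194 (r(A) = A*(1/194) = A/194)
S + r(F(20, 24)) = -484340 + (2 + 20 + 2*24)/194 = -484340 + (2 + 20 + 48)/194 = -484340 + (1/194)*70 = -484340 + 35/97 = -46980945/97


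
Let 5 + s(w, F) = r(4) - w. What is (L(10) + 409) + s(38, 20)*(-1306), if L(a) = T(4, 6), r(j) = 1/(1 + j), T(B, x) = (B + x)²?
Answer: 282029/5 ≈ 56406.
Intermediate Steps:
L(a) = 100 (L(a) = (4 + 6)² = 10² = 100)
s(w, F) = -24/5 - w (s(w, F) = -5 + (1/(1 + 4) - w) = -5 + (1/5 - w) = -5 + (⅕ - w) = -24/5 - w)
(L(10) + 409) + s(38, 20)*(-1306) = (100 + 409) + (-24/5 - 1*38)*(-1306) = 509 + (-24/5 - 38)*(-1306) = 509 - 214/5*(-1306) = 509 + 279484/5 = 282029/5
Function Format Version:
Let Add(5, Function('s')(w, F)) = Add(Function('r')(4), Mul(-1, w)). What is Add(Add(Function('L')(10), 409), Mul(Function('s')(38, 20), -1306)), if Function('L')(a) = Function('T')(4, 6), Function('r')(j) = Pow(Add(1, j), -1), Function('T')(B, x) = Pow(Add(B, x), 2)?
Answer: Rational(282029, 5) ≈ 56406.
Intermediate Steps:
Function('L')(a) = 100 (Function('L')(a) = Pow(Add(4, 6), 2) = Pow(10, 2) = 100)
Function('s')(w, F) = Add(Rational(-24, 5), Mul(-1, w)) (Function('s')(w, F) = Add(-5, Add(Pow(Add(1, 4), -1), Mul(-1, w))) = Add(-5, Add(Pow(5, -1), Mul(-1, w))) = Add(-5, Add(Rational(1, 5), Mul(-1, w))) = Add(Rational(-24, 5), Mul(-1, w)))
Add(Add(Function('L')(10), 409), Mul(Function('s')(38, 20), -1306)) = Add(Add(100, 409), Mul(Add(Rational(-24, 5), Mul(-1, 38)), -1306)) = Add(509, Mul(Add(Rational(-24, 5), -38), -1306)) = Add(509, Mul(Rational(-214, 5), -1306)) = Add(509, Rational(279484, 5)) = Rational(282029, 5)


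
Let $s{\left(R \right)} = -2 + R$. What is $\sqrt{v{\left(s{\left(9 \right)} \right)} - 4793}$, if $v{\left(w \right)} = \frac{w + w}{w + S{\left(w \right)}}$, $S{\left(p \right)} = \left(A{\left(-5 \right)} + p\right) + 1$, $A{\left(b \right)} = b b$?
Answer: $\frac{i \sqrt{479265}}{10} \approx 69.229 i$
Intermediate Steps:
$A{\left(b \right)} = b^{2}$
$S{\left(p \right)} = 26 + p$ ($S{\left(p \right)} = \left(\left(-5\right)^{2} + p\right) + 1 = \left(25 + p\right) + 1 = 26 + p$)
$v{\left(w \right)} = \frac{2 w}{26 + 2 w}$ ($v{\left(w \right)} = \frac{w + w}{w + \left(26 + w\right)} = \frac{2 w}{26 + 2 w}$)
$\sqrt{v{\left(s{\left(9 \right)} \right)} - 4793} = \sqrt{\frac{-2 + 9}{13 + \left(-2 + 9\right)} - 4793} = \sqrt{\frac{7}{13 + 7} - 4793} = \sqrt{\frac{7}{20} - 4793} = \sqrt{- \frac{95853}{20}} = \frac{i \sqrt{479265}}{10}$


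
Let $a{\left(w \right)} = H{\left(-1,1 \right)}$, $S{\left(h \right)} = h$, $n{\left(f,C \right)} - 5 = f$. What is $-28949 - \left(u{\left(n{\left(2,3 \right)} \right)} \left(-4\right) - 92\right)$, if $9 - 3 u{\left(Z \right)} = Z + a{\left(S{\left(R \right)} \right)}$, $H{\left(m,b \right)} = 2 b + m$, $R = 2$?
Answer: $- \frac{86567}{3} \approx -28856.0$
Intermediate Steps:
$H{\left(m,b \right)} = m + 2 b$
$n{\left(f,C \right)} = 5 + f$
$a{\left(w \right)} = 1$ ($a{\left(w \right)} = -1 + 2 \cdot 1 = -1 + 2 = 1$)
$u{\left(Z \right)} = \frac{8}{3} - \frac{Z}{3}$ ($u{\left(Z \right)} = 3 - \frac{Z + 1}{3} = 3 - \frac{1 + Z}{3} = 3 - \left(\frac{1}{3} + \frac{Z}{3}\right) = \frac{8}{3} - \frac{Z}{3}$)
$-28949 - \left(u{\left(n{\left(2,3 \right)} \right)} \left(-4\right) - 92\right) = -28949 - \left(\left(\frac{8}{3} - \frac{5 + 2}{3}\right) \left(-4\right) - 92\right) = -28949 - \left(\left(\frac{8}{3} - \frac{7}{3}\right) \left(-4\right) - 92\right) = -28949 - \left(\frac{1}{3} \left(-4\right) - 92\right) = -28949 - \left(- \frac{4}{3} - 92\right) = -28949 - - \frac{280}{3} = -28949 + \frac{280}{3} = - \frac{86567}{3}$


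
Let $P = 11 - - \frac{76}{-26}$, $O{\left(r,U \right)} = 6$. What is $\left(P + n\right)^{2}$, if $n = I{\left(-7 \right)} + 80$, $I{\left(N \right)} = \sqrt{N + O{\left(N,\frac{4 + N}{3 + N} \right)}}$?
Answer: $\frac{1310856}{169} + \frac{2290 i}{13} \approx 7756.5 + 176.15 i$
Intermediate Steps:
$I{\left(N \right)} = \sqrt{6 + N}$ ($I{\left(N \right)} = \sqrt{N + 6} = \sqrt{6 + N}$)
$P = \frac{105}{13}$ ($P = 11 - \left(-76\right) \left(- \frac{1}{26}\right) = 11 - \frac{38}{13} = \frac{105}{13} \approx 8.0769$)
$n = 80 + i$ ($n = \sqrt{6 - 7} + 80 = \sqrt{-1} + 80 = i + 80 = 80 + i \approx 80.0 + 1.0 i$)
$\left(P + n\right)^{2} = \left(\frac{105}{13} + \left(80 + i\right)\right)^{2} = \left(\frac{1145}{13} + i\right)^{2}$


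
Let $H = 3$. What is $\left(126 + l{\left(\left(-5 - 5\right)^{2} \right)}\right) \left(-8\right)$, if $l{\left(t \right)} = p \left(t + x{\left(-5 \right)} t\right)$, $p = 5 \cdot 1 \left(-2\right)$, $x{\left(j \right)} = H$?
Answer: $30992$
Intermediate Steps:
$x{\left(j \right)} = 3$
$p = -10$ ($p = 5 \left(-2\right) = -10$)
$l{\left(t \right)} = - 40 t$ ($l{\left(t \right)} = - 10 \left(t + 3 t\right) = - 10 \cdot 4 t = - 40 t$)
$\left(126 + l{\left(\left(-5 - 5\right)^{2} \right)}\right) \left(-8\right) = \left(126 - 40 \left(-5 - 5\right)^{2}\right) \left(-8\right) = \left(126 - 40 \left(-10\right)^{2}\right) \left(-8\right) = \left(126 - 4000\right) \left(-8\right) = \left(-3874\right) \left(-8\right) = 30992$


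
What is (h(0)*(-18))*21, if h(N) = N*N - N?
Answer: 0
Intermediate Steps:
h(N) = N**2 - N
(h(0)*(-18))*21 = ((0*(-1 + 0))*(-18))*21 = ((0*(-1))*(-18))*21 = (0*(-18))*21 = 0*21 = 0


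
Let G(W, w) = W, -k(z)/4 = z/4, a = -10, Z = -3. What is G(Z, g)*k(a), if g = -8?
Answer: -30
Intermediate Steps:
k(z) = -z (k(z) = -4*z/4 = -z)
G(Z, g)*k(a) = -(-3)*(-10) = -3*10 = -30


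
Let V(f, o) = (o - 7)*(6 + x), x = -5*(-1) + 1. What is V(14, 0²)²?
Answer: 7056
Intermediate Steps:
x = 6 (x = 5 + 1 = 6)
V(f, o) = -84 + 12*o (V(f, o) = (o - 7)*(6 + 6) = (-7 + o)*12 = -84 + 12*o)
V(14, 0²)² = (-84 + 12*0²)² = (-84 + 12*0)² = (-84 + 0)² = (-84)² = 7056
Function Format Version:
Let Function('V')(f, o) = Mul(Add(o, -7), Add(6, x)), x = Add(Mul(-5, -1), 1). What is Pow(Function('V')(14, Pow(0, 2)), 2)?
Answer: 7056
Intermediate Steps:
x = 6 (x = Add(5, 1) = 6)
Function('V')(f, o) = Add(-84, Mul(12, o)) (Function('V')(f, o) = Mul(Add(o, -7), Add(6, 6)) = Mul(Add(-7, o), 12) = Add(-84, Mul(12, o)))
Pow(Function('V')(14, Pow(0, 2)), 2) = Pow(Add(-84, Mul(12, Pow(0, 2))), 2) = Pow(Add(-84, Mul(12, 0)), 2) = Pow(Add(-84, 0), 2) = Pow(-84, 2) = 7056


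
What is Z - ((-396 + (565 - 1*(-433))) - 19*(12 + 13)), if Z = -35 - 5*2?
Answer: -172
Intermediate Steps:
Z = -45 (Z = -35 - 10 = -45)
Z - ((-396 + (565 - 1*(-433))) - 19*(12 + 13)) = -45 - ((-396 + (565 - 1*(-433))) - 19*(12 + 13)) = -45 - ((-396 + (565 + 433)) - 19*25) = -45 - ((-396 + 998) - 475) = -45 - (602 - 475) = -45 - 1*127 = -45 - 127 = -172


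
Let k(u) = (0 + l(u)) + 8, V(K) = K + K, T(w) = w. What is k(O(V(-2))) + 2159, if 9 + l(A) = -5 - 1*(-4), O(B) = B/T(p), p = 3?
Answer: 2157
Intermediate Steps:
V(K) = 2*K
O(B) = B/3
l(A) = -10 (l(A) = -9 + (-5 - 1*(-4)) = -9 + (-5 + 4) = -9 - 1 = -10)
k(u) = -2 (k(u) = (0 - 10) + 8 = -10 + 8 = -2)
k(O(V(-2))) + 2159 = -2 + 2159 = 2157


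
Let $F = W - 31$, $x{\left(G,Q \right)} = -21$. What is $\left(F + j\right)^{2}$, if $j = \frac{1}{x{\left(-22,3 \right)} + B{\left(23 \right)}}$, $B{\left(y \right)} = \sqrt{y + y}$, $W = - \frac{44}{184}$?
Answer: $\frac{323284450897}{330148900} + \frac{568581 \sqrt{46}}{3588575} \approx 980.28$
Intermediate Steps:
$W = - \frac{11}{46}$ ($W = \left(-44\right) \frac{1}{184} = - \frac{11}{46} \approx -0.23913$)
$B{\left(y \right)} = \sqrt{2} \sqrt{y}$ ($B{\left(y \right)} = \sqrt{2 y} = \sqrt{2} \sqrt{y}$)
$j = \frac{1}{-21 + \sqrt{46}}$ ($j = \frac{1}{-21 + \sqrt{2} \sqrt{23}} = \frac{1}{-21 + \sqrt{46}} \approx -0.070335$)
$F = - \frac{1437}{46}$ ($F = - \frac{11}{46} - 31 = - \frac{1437}{46} \approx -31.239$)
$\left(F + j\right)^{2} = \left(- \frac{1437}{46} - \left(\frac{21}{395} + \frac{\sqrt{46}}{395}\right)\right)^{2} = \left(- \frac{568581}{18170} - \frac{\sqrt{46}}{395}\right)^{2}$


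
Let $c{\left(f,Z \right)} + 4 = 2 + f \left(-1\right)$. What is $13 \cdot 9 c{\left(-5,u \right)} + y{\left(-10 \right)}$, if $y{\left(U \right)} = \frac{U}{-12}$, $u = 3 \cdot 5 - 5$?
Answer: $\frac{2111}{6} \approx 351.83$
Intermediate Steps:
$u = 10$ ($u = 15 - 5 = 10$)
$c{\left(f,Z \right)} = -2 - f$ ($c{\left(f,Z \right)} = -4 + \left(2 + f \left(-1\right)\right) = -4 - \left(-2 + f\right) = -2 - f$)
$y{\left(U \right)} = - \frac{U}{12}$ ($y{\left(U \right)} = U \left(- \frac{1}{12}\right) = - \frac{U}{12}$)
$13 \cdot 9 c{\left(-5,u \right)} + y{\left(-10 \right)} = 13 \cdot 9 \left(-2 - -5\right) - - \frac{5}{6} = 117 \left(-2 + 5\right) + \frac{5}{6} = 117 \cdot 3 + \frac{5}{6} = 351 + \frac{5}{6} = \frac{2111}{6}$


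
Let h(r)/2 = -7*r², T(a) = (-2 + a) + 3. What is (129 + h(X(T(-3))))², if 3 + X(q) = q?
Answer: 48841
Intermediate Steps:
T(a) = 1 + a
X(q) = -3 + q
h(r) = -14*r² (h(r) = 2*(-7*r²) = -14*r²)
(129 + h(X(T(-3))))² = (129 - 14*(-3 + (1 - 3))²)² = (129 - 14*(-3 - 2)²)² = (129 - 14*(-5)²)² = (129 - 14*25)² = (129 - 350)² = (-221)² = 48841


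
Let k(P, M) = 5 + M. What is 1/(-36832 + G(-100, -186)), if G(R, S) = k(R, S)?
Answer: -1/37013 ≈ -2.7018e-5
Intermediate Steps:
G(R, S) = 5 + S
1/(-36832 + G(-100, -186)) = 1/(-36832 + (5 - 186)) = 1/(-36832 - 181) = 1/(-37013) = -1/37013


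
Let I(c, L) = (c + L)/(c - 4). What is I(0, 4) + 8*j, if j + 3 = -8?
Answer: -89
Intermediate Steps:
j = -11 (j = -3 - 8 = -11)
I(c, L) = (L + c)/(-4 + c)
I(0, 4) + 8*j = (4 + 0)/(-4 + 0) + 8*(-11) = 4/(-4) - 88 = -¼*4 - 88 = -1 - 88 = -89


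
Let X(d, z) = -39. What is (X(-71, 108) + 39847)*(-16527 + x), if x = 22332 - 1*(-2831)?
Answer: 343781888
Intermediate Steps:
x = 25163 (x = 22332 + 2831 = 25163)
(X(-71, 108) + 39847)*(-16527 + x) = (-39 + 39847)*(-16527 + 25163) = 39808*8636 = 343781888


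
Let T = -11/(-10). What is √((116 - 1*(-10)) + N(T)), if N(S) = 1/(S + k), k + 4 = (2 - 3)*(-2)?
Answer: 2*√281/3 ≈ 11.175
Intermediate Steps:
k = -2 (k = -4 + (2 - 3)*(-2) = -4 - 1*(-2) = -4 + 2 = -2)
T = 11/10 (T = -11*(-⅒) = 11/10 ≈ 1.1000)
N(S) = 1/(-2 + S) (N(S) = 1/(S - 2) = 1/(-2 + S))
√((116 - 1*(-10)) + N(T)) = √((116 - 1*(-10)) + 1/(-2 + 11/10)) = √((116 + 10) + 1/(-9/10)) = √(126 - 10/9) = √(1124/9) = 2*√281/3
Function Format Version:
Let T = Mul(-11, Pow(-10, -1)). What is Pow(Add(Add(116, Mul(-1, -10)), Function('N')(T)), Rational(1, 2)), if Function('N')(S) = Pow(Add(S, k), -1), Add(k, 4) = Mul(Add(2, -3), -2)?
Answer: Mul(Rational(2, 3), Pow(281, Rational(1, 2))) ≈ 11.175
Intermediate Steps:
k = -2 (k = Add(-4, Mul(Add(2, -3), -2)) = Add(-4, Mul(-1, -2)) = Add(-4, 2) = -2)
T = Rational(11, 10) (T = Mul(-11, Rational(-1, 10)) = Rational(11, 10) ≈ 1.1000)
Function('N')(S) = Pow(Add(-2, S), -1) (Function('N')(S) = Pow(Add(S, -2), -1) = Pow(Add(-2, S), -1))
Pow(Add(Add(116, Mul(-1, -10)), Function('N')(T)), Rational(1, 2)) = Pow(Add(Add(116, Mul(-1, -10)), Pow(Add(-2, Rational(11, 10)), -1)), Rational(1, 2)) = Pow(Add(Add(116, 10), Pow(Rational(-9, 10), -1)), Rational(1, 2)) = Pow(Add(126, Rational(-10, 9)), Rational(1, 2)) = Pow(Rational(1124, 9), Rational(1, 2)) = Mul(Rational(2, 3), Pow(281, Rational(1, 2)))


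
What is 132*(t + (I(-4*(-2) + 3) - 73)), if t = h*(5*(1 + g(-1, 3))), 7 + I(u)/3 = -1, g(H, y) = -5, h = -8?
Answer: 8316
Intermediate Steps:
I(u) = -24 (I(u) = -21 + 3*(-1) = -21 - 3 = -24)
t = 160 (t = -40*(1 - 5) = -40*(-4) = -8*(-20) = 160)
132*(t + (I(-4*(-2) + 3) - 73)) = 132*(160 + (-24 - 73)) = 132*(160 - 97) = 132*63 = 8316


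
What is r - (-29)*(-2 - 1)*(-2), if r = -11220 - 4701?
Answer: -15747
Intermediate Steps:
r = -15921
r - (-29)*(-2 - 1)*(-2) = -15921 - (-29)*(-2 - 1)*(-2) = -15921 - (-29)*(-3*(-2)) = -15921 - (-29)*6 = -15921 - 1*(-174) = -15921 + 174 = -15747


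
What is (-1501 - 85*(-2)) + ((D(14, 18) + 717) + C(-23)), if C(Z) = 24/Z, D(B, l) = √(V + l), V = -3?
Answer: -14146/23 + √15 ≈ -611.17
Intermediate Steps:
D(B, l) = √(-3 + l)
(-1501 - 85*(-2)) + ((D(14, 18) + 717) + C(-23)) = (-1501 - 85*(-2)) + ((√(-3 + 18) + 717) + 24/(-23)) = (-1501 + 170) + ((√15 + 717) + 24*(-1/23)) = -1331 + ((717 + √15) - 24/23) = -1331 + (16467/23 + √15) = -14146/23 + √15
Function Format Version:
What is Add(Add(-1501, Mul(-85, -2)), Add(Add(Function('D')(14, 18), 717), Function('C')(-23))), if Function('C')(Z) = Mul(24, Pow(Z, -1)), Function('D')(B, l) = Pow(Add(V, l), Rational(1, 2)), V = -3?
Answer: Add(Rational(-14146, 23), Pow(15, Rational(1, 2))) ≈ -611.17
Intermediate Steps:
Function('D')(B, l) = Pow(Add(-3, l), Rational(1, 2))
Add(Add(-1501, Mul(-85, -2)), Add(Add(Function('D')(14, 18), 717), Function('C')(-23))) = Add(Add(-1501, Mul(-85, -2)), Add(Add(Pow(Add(-3, 18), Rational(1, 2)), 717), Mul(24, Pow(-23, -1)))) = Add(Add(-1501, 170), Add(Add(Pow(15, Rational(1, 2)), 717), Mul(24, Rational(-1, 23)))) = Add(-1331, Add(Add(717, Pow(15, Rational(1, 2))), Rational(-24, 23))) = Add(-1331, Add(Rational(16467, 23), Pow(15, Rational(1, 2)))) = Add(Rational(-14146, 23), Pow(15, Rational(1, 2)))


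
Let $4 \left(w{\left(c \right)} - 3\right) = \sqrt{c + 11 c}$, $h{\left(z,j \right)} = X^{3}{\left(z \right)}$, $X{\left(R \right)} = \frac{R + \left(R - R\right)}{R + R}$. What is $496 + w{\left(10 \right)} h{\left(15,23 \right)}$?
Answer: $\frac{3971}{8} + \frac{\sqrt{30}}{16} \approx 496.72$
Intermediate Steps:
$X{\left(R \right)} = \frac{1}{2}$ ($X{\left(R \right)} = \frac{R + 0}{2 R} = R \frac{1}{2 R} = \frac{1}{2}$)
$h{\left(z,j \right)} = \frac{1}{8}$ ($h{\left(z,j \right)} = \left(\frac{1}{2}\right)^{3} = \frac{1}{8}$)
$w{\left(c \right)} = 3 + \frac{\sqrt{3} \sqrt{c}}{2}$ ($w{\left(c \right)} = 3 + \frac{\sqrt{c + 11 c}}{4} = 3 + \frac{\sqrt{12 c}}{4} = 3 + \frac{2 \sqrt{3} \sqrt{c}}{4} = 3 + \frac{\sqrt{3} \sqrt{c}}{2}$)
$496 + w{\left(10 \right)} h{\left(15,23 \right)} = 496 + \left(3 + \frac{\sqrt{3} \sqrt{10}}{2}\right) \frac{1}{8} = 496 + \left(3 + \frac{\sqrt{30}}{2}\right) \frac{1}{8} = 496 + \left(\frac{3}{8} + \frac{\sqrt{30}}{16}\right) = \frac{3971}{8} + \frac{\sqrt{30}}{16}$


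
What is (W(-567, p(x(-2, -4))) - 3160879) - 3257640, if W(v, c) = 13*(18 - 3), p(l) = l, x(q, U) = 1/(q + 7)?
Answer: -6418324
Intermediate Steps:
x(q, U) = 1/(7 + q)
W(v, c) = 195 (W(v, c) = 13*15 = 195)
(W(-567, p(x(-2, -4))) - 3160879) - 3257640 = (195 - 3160879) - 3257640 = -3160684 - 3257640 = -6418324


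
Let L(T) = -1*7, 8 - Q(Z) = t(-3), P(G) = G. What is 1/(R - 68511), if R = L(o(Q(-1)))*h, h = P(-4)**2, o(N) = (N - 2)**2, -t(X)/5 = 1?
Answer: -1/68623 ≈ -1.4572e-5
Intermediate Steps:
t(X) = -5 (t(X) = -5*1 = -5)
Q(Z) = 13 (Q(Z) = 8 - 1*(-5) = 8 + 5 = 13)
o(N) = (-2 + N)**2
L(T) = -7
h = 16 (h = (-4)**2 = 16)
R = -112 (R = -7*16 = -112)
1/(R - 68511) = 1/(-112 - 68511) = 1/(-68623) = -1/68623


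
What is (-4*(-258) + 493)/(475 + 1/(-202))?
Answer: 308050/95949 ≈ 3.2106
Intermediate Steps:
(-4*(-258) + 493)/(475 + 1/(-202)) = (1032 + 493)/(475 - 1/202) = 1525/(95949/202) = 1525*(202/95949) = 308050/95949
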